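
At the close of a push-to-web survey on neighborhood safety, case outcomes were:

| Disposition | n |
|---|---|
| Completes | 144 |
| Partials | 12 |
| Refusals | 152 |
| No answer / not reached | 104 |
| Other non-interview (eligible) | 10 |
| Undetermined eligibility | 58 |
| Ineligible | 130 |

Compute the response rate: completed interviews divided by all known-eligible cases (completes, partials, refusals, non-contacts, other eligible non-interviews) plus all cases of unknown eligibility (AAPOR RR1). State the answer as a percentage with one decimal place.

Num → 144
Base → 144 + 12 + 152 + 104 + 10 + 58 = 480
RR1 = 144 / 480 = 0.3000

30.0%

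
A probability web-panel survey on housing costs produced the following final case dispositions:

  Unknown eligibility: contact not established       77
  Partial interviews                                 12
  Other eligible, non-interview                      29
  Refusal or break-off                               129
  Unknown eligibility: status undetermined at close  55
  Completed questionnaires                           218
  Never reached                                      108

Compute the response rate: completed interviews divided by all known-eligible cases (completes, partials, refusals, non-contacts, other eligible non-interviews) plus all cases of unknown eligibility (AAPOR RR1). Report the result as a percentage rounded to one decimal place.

34.7%

Undetermined eligibility = 77 + 55 = 132
Numerator → 218
Base → 218 + 12 + 129 + 108 + 29 + 132 = 628
RR1 = 218 / 628 = 0.3471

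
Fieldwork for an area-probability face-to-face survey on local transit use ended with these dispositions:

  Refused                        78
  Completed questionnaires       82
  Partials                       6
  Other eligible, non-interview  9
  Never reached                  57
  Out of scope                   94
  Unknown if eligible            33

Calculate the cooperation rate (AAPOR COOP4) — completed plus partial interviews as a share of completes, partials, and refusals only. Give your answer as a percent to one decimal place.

Num = 82 + 6 = 88
Base = 82 + 6 + 78 = 166
COOP4 = 88 / 166 = 0.5301

53.0%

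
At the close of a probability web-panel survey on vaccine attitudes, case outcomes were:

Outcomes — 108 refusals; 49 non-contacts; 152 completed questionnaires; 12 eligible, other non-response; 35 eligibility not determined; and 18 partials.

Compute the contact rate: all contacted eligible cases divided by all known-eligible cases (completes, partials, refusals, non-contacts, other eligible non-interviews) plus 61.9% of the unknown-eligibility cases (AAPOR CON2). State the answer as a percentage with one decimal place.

Top → 152 + 18 + 108 + 12 = 290
Eligible (known) → 152 + 18 + 108 + 49 + 12 = 339
Estimated eligible among unknowns → 0.6190 × 35 = 21.66
Denominator → 339 + 21.66 = 360.66
CON2 = 290 / 360.66 = 0.8041

80.4%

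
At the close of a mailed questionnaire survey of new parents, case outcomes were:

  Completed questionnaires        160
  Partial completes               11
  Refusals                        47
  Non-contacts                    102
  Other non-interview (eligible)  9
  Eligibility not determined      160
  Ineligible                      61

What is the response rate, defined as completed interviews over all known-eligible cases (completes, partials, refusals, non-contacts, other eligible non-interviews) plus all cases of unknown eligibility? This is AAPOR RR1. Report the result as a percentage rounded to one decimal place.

32.7%

Numerator: 160
Denominator: 160 + 11 + 47 + 102 + 9 + 160 = 489
RR1 = 160 / 489 = 0.3272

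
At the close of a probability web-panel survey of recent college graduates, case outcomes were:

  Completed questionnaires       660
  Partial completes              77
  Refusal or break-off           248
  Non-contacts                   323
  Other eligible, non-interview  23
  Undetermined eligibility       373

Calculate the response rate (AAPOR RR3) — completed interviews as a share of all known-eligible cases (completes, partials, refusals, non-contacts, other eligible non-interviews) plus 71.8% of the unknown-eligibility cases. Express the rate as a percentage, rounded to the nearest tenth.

Numerator: 660
Known eligible: 660 + 77 + 248 + 323 + 23 = 1331
Eligible share of unknowns: 0.7180 × 373 = 267.81
Denom: 1331 + 267.81 = 1598.81
RR3 = 660 / 1598.81 = 0.4128

41.3%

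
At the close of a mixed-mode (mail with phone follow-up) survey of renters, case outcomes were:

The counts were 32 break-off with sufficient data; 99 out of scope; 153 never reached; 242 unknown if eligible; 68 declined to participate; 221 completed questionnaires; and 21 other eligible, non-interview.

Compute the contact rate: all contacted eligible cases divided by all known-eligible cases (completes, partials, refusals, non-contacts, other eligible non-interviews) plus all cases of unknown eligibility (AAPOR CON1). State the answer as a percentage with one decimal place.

Top: 221 + 32 + 68 + 21 = 342
Denom: 221 + 32 + 68 + 153 + 21 + 242 = 737
CON1 = 342 / 737 = 0.4640

46.4%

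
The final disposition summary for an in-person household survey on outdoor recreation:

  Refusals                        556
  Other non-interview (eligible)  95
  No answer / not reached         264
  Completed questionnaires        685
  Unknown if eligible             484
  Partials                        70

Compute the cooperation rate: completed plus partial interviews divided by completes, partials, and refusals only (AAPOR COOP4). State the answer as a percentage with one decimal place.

57.6%

Top = 685 + 70 = 755
Denom = 685 + 70 + 556 = 1311
COOP4 = 755 / 1311 = 0.5759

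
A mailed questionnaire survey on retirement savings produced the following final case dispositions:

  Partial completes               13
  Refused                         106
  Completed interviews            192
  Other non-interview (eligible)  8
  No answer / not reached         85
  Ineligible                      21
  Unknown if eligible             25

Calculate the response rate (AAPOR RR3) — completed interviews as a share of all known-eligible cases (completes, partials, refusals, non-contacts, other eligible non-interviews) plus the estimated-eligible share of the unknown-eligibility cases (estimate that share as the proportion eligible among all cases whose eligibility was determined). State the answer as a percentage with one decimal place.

Top → 192
Determined eligible → 192 + 13 + 106 + 85 + 8 = 404
e = 404 / (404 + 21) = 404 / 425 = 0.9506
e × U → 0.9506 × 25 = 23.77
Denominator → 404 + 23.77 = 427.77
RR3 = 192 / 427.77 = 0.4488

44.9%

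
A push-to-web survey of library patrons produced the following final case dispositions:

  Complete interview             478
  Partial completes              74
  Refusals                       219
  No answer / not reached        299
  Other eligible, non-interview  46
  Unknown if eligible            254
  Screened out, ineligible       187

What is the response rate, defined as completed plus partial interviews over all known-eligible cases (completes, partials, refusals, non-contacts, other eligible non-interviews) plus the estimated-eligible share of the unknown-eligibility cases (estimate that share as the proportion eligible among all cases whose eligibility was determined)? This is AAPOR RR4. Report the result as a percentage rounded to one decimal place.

41.4%

Numerator = 478 + 74 = 552
Determined eligible = 478 + 74 + 219 + 299 + 46 = 1116
e = 1116 / (1116 + 187) = 1116 / 1303 = 0.8565
e × U = 0.8565 × 254 = 217.55
Denom = 1116 + 217.55 = 1333.55
RR4 = 552 / 1333.55 = 0.4139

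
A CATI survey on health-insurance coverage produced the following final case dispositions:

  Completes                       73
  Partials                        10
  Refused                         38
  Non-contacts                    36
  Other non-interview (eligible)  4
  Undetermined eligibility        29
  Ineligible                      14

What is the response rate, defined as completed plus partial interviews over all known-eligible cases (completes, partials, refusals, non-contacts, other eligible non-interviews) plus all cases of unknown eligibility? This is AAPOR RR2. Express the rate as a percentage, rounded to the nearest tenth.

Top: 73 + 10 = 83
Denominator: 73 + 10 + 38 + 36 + 4 + 29 = 190
RR2 = 83 / 190 = 0.4368

43.7%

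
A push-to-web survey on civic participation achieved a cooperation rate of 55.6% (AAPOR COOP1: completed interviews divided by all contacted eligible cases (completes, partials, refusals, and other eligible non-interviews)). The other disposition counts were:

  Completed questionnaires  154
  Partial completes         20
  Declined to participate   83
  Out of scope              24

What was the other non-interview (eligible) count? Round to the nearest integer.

20

COOP1 = 154 / D = 0.556
D = 154 / 0.556 = 277.0
Rest of base = 257
other non-interview (eligible) = 277.0 − 257 ≈ 20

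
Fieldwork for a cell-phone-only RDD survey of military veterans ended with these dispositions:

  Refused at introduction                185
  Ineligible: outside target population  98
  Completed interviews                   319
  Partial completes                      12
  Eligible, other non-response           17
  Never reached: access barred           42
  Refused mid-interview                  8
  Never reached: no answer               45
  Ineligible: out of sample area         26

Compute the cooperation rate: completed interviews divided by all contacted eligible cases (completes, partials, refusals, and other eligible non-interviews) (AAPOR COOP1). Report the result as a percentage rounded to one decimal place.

Declined to participate = 185 + 8 = 193
Non-contacts = 45 + 42 = 87
Not eligible = 98 + 26 = 124
Top: 319
Denom: 319 + 12 + 193 + 17 = 541
COOP1 = 319 / 541 = 0.5896

59.0%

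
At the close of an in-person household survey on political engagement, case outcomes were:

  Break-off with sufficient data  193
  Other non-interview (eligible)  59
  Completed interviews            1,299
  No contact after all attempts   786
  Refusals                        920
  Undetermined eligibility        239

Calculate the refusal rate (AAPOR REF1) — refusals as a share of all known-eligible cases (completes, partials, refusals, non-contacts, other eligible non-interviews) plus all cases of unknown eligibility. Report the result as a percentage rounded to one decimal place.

26.3%

Numerator: 920
Base: 1299 + 193 + 920 + 786 + 59 + 239 = 3496
REF1 = 920 / 3496 = 0.2632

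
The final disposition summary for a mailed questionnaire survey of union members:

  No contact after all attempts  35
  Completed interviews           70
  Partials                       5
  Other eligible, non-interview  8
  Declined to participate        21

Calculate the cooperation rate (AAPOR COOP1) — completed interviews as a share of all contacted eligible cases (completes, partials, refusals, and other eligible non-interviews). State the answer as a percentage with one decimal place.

Top: 70
Base: 70 + 5 + 21 + 8 = 104
COOP1 = 70 / 104 = 0.6731

67.3%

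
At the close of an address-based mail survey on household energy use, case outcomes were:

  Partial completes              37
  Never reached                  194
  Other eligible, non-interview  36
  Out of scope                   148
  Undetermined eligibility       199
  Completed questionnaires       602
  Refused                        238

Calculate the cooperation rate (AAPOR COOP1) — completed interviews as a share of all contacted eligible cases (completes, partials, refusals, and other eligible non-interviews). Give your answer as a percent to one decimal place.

65.9%

Numerator → 602
Denom → 602 + 37 + 238 + 36 = 913
COOP1 = 602 / 913 = 0.6594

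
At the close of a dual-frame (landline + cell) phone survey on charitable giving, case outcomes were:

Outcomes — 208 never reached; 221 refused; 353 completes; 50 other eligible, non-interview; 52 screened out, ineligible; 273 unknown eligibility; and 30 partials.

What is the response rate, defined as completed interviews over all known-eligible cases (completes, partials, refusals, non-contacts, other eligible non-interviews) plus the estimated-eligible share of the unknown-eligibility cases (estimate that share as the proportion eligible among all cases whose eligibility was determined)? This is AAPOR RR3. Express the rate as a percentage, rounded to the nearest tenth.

31.5%

Numerator: 353
Eligible (known): 353 + 30 + 221 + 208 + 50 = 862
e = 862 / (862 + 52) = 862 / 914 = 0.9431
Estimated eligible among unknowns: 0.9431 × 273 = 257.47
Denominator: 862 + 257.47 = 1119.47
RR3 = 353 / 1119.47 = 0.3153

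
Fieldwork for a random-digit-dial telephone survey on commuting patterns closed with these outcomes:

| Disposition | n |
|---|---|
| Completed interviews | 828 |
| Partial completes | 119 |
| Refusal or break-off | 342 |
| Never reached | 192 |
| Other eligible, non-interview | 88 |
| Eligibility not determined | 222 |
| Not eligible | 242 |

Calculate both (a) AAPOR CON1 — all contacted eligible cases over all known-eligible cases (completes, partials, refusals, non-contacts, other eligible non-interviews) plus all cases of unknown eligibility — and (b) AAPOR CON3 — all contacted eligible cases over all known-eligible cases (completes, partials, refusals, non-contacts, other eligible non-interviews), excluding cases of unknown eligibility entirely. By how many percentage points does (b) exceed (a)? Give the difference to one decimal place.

Num → 828 + 119 + 342 + 88 = 1377
Denominator → 828 + 119 + 342 + 192 + 88 + 222 = 1791
CON1 = 1377 / 1791 = 0.7688
Denominator → 828 + 119 + 342 + 192 + 88 = 1569
CON3 = 1377 / 1569 = 0.8776
Difference = 87.76 − 76.88 = 10.88 percentage points

10.9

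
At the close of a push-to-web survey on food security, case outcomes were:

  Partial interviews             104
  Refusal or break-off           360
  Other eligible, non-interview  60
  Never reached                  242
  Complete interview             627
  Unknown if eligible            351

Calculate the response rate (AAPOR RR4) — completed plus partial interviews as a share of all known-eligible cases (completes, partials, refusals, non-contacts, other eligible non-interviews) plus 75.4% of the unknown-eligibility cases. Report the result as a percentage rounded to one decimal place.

Num: 627 + 104 = 731
Eligible (known): 627 + 104 + 360 + 242 + 60 = 1393
Estimated eligible among unknowns: 0.7540 × 351 = 264.65
Base: 1393 + 264.65 = 1657.65
RR4 = 731 / 1657.65 = 0.4410

44.1%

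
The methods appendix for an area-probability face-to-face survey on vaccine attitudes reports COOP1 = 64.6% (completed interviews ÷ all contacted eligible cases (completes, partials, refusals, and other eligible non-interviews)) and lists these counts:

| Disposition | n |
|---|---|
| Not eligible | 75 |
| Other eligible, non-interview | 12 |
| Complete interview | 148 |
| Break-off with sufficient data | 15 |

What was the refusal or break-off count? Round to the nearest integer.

54

COOP1 = 148 / D = 0.646
D = 148 / 0.646 = 229.1
Remaining denominator categories sum to 175
refusal or break-off = 229.1 − 175 ≈ 54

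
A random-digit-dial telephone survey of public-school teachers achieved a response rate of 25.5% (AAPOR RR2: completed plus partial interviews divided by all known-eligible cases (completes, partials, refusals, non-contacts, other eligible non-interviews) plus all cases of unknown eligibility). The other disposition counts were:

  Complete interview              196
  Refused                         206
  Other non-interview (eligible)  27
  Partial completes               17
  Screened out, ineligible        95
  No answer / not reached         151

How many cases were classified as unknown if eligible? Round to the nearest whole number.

238

Top: 196 + 17 = 213
RR2 = 213 / D = 0.255
D = 213 / 0.255 = 835.3
Rest of base = 597
unknown if eligible = 835.3 − 597 ≈ 238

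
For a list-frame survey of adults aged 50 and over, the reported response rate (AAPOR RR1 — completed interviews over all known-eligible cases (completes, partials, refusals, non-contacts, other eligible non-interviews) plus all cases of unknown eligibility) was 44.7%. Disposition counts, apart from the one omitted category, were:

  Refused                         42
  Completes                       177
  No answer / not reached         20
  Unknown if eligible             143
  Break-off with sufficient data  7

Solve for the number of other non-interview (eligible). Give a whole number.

RR1 = 177 / D = 0.447
D = 177 / 0.447 = 396.0
Other denominator terms total 389
other non-interview (eligible) = 396.0 − 389 ≈ 7

7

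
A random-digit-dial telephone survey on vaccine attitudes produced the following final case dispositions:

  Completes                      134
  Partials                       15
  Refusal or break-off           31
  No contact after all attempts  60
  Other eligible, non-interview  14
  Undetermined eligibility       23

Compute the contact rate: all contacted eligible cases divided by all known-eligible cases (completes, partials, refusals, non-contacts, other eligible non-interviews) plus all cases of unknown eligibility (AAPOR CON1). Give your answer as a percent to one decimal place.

70.0%

Numerator = 134 + 15 + 31 + 14 = 194
Denominator = 134 + 15 + 31 + 60 + 14 + 23 = 277
CON1 = 194 / 277 = 0.7004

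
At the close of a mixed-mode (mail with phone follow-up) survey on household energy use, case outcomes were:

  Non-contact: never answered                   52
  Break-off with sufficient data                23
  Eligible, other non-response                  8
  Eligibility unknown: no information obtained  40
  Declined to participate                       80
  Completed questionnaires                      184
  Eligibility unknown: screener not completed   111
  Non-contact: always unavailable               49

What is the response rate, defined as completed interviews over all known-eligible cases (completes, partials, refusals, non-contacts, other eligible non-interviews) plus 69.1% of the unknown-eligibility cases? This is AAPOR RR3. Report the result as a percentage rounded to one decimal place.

36.8%

No contact after all attempts = 52 + 49 = 101
Unknown eligibility = 111 + 40 = 151
Numerator: 184
Determined eligible: 184 + 23 + 80 + 101 + 8 = 396
e × U: 0.6910 × 151 = 104.34
Base: 396 + 104.34 = 500.34
RR3 = 184 / 500.34 = 0.3677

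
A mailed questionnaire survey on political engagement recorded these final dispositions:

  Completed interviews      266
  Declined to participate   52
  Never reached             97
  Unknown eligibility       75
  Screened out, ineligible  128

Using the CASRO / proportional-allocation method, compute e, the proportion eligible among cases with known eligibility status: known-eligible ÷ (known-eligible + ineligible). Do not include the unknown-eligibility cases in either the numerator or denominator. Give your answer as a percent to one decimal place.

Eligible (known): 266 + 52 + 97 = 415
e = 415 / (415 + 128) = 415 / 543 = 0.7643

76.4%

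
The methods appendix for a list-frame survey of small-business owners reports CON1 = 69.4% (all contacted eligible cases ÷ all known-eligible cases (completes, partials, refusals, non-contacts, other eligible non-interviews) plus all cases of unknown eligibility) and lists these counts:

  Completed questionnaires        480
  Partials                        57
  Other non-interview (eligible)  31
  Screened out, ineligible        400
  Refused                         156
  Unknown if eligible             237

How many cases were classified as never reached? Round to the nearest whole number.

82

Num: 480 + 57 + 156 + 31 = 724
CON1 = 724 / D = 0.694
D = 724 / 0.694 = 1043.2
Other denominator terms total 961
never reached = 1043.2 − 961 ≈ 82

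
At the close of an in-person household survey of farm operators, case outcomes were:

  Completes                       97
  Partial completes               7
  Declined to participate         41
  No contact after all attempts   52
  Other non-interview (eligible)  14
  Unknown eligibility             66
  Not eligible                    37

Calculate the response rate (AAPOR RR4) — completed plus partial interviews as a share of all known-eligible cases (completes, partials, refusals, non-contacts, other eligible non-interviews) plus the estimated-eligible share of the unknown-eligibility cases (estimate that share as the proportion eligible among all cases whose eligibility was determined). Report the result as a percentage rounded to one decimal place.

Num: 97 + 7 = 104
Determined eligible: 97 + 7 + 41 + 52 + 14 = 211
e = 211 / (211 + 37) = 211 / 248 = 0.8508
Estimated eligible among unknowns: 0.8508 × 66 = 56.15
Base: 211 + 56.15 = 267.15
RR4 = 104 / 267.15 = 0.3893

38.9%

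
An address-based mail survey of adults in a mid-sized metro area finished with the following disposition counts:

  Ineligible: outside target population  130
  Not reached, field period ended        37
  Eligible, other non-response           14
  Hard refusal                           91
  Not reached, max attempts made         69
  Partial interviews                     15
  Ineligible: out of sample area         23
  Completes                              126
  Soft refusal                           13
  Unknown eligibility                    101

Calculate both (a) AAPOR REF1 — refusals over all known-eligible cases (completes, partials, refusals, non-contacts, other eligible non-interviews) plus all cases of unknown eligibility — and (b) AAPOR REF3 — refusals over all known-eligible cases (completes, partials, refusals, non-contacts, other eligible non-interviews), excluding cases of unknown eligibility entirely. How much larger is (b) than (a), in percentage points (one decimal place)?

Refused = 91 + 13 = 104
Never reached = 37 + 69 = 106
Screened out, ineligible = 130 + 23 = 153
Numerator = 104
Denominator = 126 + 15 + 104 + 106 + 14 + 101 = 466
REF1 = 104 / 466 = 0.2232
Denominator = 126 + 15 + 104 + 106 + 14 = 365
REF3 = 104 / 365 = 0.2849
Difference = 28.49 − 22.32 = 6.17 percentage points

6.2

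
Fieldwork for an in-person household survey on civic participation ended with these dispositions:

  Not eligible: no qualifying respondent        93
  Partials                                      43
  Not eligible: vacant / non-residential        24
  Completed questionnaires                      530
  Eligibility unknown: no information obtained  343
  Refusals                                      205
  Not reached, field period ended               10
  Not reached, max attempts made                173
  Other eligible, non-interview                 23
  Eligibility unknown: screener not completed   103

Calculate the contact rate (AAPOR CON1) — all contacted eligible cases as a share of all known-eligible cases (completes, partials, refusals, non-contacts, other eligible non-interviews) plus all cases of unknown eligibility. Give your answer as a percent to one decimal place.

Non-contacts = 10 + 173 = 183
Unknown eligibility = 103 + 343 = 446
Ineligible = 93 + 24 = 117
Num = 530 + 43 + 205 + 23 = 801
Denominator = 530 + 43 + 205 + 183 + 23 + 446 = 1430
CON1 = 801 / 1430 = 0.5601

56.0%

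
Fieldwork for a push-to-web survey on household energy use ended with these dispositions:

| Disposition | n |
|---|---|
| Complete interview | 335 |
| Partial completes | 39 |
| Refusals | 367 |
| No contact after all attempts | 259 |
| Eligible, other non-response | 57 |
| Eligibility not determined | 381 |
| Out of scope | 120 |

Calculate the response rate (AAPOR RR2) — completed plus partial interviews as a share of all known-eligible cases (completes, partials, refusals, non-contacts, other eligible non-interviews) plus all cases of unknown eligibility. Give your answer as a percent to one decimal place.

26.0%

Top → 335 + 39 = 374
Base → 335 + 39 + 367 + 259 + 57 + 381 = 1438
RR2 = 374 / 1438 = 0.2601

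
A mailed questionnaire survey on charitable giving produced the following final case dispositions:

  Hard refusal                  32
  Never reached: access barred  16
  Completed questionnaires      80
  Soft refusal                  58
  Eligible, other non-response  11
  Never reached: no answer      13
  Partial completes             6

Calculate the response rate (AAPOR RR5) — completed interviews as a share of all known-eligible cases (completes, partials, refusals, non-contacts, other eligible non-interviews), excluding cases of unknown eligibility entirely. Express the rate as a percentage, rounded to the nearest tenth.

37.0%

Refusal or break-off = 32 + 58 = 90
No answer / not reached = 13 + 16 = 29
Num = 80
Denominator = 80 + 6 + 90 + 29 + 11 = 216
RR5 = 80 / 216 = 0.3704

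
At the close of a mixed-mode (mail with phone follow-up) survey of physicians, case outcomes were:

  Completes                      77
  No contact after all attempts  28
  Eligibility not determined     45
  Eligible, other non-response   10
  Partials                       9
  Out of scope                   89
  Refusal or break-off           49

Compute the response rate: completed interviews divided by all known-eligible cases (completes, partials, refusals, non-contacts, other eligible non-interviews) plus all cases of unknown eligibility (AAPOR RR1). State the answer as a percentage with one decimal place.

Top = 77
Base = 77 + 9 + 49 + 28 + 10 + 45 = 218
RR1 = 77 / 218 = 0.3532

35.3%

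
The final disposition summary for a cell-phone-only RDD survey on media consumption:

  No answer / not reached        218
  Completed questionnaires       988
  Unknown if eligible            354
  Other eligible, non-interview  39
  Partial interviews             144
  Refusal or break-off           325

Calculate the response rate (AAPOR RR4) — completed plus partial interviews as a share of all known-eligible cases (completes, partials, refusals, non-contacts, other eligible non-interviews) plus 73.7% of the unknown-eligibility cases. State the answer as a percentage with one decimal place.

Top = 988 + 144 = 1132
Known eligible = 988 + 144 + 325 + 218 + 39 = 1714
Eligible share of unknowns = 0.7370 × 354 = 260.90
Base = 1714 + 260.90 = 1974.90
RR4 = 1132 / 1974.90 = 0.5732

57.3%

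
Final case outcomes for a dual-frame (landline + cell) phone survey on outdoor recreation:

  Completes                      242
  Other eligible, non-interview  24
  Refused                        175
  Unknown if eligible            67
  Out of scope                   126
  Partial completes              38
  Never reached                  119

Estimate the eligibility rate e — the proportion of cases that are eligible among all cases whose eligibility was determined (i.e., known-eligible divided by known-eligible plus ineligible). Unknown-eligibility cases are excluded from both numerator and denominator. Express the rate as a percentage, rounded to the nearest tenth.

Known eligible: 242 + 38 + 175 + 119 + 24 = 598
e = 598 / (598 + 126) = 598 / 724 = 0.8260

82.6%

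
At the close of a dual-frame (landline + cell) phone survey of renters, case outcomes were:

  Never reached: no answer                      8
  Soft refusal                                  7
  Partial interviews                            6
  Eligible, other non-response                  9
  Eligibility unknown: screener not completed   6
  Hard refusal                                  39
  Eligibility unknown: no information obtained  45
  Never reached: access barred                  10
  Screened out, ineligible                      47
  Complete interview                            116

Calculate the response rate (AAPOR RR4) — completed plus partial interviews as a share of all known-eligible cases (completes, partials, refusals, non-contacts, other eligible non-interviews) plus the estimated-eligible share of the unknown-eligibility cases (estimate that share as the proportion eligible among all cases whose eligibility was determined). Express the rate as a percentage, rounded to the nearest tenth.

51.7%

Refusals = 39 + 7 = 46
Never reached = 8 + 10 = 18
Unknown if eligible = 6 + 45 = 51
Num → 116 + 6 = 122
Determined eligible → 116 + 6 + 46 + 18 + 9 = 195
e = 195 / (195 + 47) = 195 / 242 = 0.8058
e × U → 0.8058 × 51 = 41.10
Denominator → 195 + 41.10 = 236.10
RR4 = 122 / 236.10 = 0.5167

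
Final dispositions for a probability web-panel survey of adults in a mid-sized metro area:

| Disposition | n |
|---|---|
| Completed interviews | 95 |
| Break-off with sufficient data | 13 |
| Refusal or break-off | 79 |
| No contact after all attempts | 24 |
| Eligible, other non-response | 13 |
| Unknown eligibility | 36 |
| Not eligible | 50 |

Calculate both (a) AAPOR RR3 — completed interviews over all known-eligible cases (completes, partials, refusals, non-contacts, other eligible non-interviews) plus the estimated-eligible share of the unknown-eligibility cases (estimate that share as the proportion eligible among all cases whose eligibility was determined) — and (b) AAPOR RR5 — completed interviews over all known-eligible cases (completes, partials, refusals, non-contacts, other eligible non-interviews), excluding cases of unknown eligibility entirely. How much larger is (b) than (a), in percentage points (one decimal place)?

4.9

Num: 95
Known eligible: 95 + 13 + 79 + 24 + 13 = 224
e = 224 / (224 + 50) = 224 / 274 = 0.8175
Estimated eligible among unknowns: 0.8175 × 36 = 29.43
Denom: 224 + 29.43 = 253.43
RR3 = 95 / 253.43 = 0.3749
Denom: 95 + 13 + 79 + 24 + 13 = 224
RR5 = 95 / 224 = 0.4241
Difference = 42.41 − 37.49 = 4.92 percentage points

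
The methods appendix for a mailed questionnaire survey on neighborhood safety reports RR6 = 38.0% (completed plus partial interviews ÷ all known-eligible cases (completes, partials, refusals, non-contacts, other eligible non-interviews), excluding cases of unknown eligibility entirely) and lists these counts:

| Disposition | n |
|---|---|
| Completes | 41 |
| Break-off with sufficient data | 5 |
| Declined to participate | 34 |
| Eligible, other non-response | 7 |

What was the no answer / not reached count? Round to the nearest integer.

Numerator = 41 + 5 = 46
RR6 = 46 / D = 0.380
D = 46 / 0.380 = 121.1
Other denominator terms total 87
no answer / not reached = 121.1 − 87 ≈ 34

34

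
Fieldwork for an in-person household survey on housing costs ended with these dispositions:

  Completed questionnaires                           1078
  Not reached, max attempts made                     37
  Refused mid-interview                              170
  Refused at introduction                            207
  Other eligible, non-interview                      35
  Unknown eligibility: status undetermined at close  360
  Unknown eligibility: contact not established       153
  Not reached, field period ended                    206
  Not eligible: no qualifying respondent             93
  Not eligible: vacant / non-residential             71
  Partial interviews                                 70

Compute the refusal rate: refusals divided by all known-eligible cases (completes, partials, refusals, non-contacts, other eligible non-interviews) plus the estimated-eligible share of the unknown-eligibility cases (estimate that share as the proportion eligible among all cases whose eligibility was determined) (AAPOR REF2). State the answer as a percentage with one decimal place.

16.6%

Refusal or break-off = 207 + 170 = 377
No contact after all attempts = 206 + 37 = 243
Unknown if eligible = 153 + 360 = 513
Out of scope = 93 + 71 = 164
Numerator → 377
Eligible (known) → 1078 + 70 + 377 + 243 + 35 = 1803
e = 1803 / (1803 + 164) = 1803 / 1967 = 0.9166
Estimated eligible among unknowns → 0.9166 × 513 = 470.22
Denom → 1803 + 470.22 = 2273.22
REF2 = 377 / 2273.22 = 0.1658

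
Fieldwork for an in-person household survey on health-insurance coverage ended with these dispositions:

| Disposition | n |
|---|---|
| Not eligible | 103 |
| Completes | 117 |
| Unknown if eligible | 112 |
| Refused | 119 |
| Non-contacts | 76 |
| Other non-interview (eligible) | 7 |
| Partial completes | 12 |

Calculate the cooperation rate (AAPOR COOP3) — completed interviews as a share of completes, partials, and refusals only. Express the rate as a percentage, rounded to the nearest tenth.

Num = 117
Denom = 117 + 12 + 119 = 248
COOP3 = 117 / 248 = 0.4718

47.2%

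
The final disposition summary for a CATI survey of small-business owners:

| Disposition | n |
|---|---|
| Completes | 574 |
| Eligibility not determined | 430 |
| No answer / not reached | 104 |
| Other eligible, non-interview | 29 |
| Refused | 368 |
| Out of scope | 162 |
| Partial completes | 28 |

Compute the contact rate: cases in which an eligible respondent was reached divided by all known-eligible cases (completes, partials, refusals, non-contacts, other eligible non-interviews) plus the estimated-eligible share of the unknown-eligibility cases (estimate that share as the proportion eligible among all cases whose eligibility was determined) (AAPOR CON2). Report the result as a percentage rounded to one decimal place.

Top: 574 + 28 + 368 + 29 = 999
Determined eligible: 574 + 28 + 368 + 104 + 29 = 1103
e = 1103 / (1103 + 162) = 1103 / 1265 = 0.8719
Estimated eligible among unknowns: 0.8719 × 430 = 374.92
Denom: 1103 + 374.92 = 1477.92
CON2 = 999 / 1477.92 = 0.6759

67.6%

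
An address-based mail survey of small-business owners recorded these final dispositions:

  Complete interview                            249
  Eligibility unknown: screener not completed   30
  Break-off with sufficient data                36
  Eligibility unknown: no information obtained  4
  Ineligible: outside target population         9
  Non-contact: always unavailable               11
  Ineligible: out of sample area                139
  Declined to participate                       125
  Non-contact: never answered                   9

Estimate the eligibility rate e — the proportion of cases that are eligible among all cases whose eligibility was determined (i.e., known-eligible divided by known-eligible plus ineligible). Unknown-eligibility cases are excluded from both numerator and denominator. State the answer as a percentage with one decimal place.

No contact after all attempts = 9 + 11 = 20
Undetermined eligibility = 30 + 4 = 34
Out of scope = 9 + 139 = 148
Eligible (known) → 249 + 36 + 125 + 20 = 430
e = 430 / (430 + 148) = 430 / 578 = 0.7439

74.4%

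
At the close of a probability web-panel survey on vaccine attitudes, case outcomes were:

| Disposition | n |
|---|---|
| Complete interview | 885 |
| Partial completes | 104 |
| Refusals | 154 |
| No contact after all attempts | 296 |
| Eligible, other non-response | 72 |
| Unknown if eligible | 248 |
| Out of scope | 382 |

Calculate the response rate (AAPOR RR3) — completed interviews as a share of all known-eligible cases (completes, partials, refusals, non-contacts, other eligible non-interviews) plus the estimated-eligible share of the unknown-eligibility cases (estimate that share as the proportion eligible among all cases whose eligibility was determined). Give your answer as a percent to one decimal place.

51.8%

Numerator = 885
Determined eligible = 885 + 104 + 154 + 296 + 72 = 1511
e = 1511 / (1511 + 382) = 1511 / 1893 = 0.7982
Eligible share of unknowns = 0.7982 × 248 = 197.95
Base = 1511 + 197.95 = 1708.95
RR3 = 885 / 1708.95 = 0.5179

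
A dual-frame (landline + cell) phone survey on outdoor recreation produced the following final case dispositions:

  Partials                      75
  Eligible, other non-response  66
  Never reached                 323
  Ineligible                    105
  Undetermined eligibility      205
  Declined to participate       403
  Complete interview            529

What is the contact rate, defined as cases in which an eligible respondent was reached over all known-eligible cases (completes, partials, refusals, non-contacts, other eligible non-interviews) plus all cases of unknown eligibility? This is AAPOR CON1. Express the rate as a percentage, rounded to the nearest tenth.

Numerator = 529 + 75 + 403 + 66 = 1073
Base = 529 + 75 + 403 + 323 + 66 + 205 = 1601
CON1 = 1073 / 1601 = 0.6702

67.0%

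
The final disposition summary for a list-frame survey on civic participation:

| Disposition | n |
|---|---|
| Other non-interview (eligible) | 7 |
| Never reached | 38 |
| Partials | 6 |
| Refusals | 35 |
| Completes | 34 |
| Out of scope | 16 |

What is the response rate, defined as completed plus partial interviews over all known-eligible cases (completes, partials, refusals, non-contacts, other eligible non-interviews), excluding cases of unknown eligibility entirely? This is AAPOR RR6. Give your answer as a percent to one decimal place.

Num: 34 + 6 = 40
Base: 34 + 6 + 35 + 38 + 7 = 120
RR6 = 40 / 120 = 0.3333

33.3%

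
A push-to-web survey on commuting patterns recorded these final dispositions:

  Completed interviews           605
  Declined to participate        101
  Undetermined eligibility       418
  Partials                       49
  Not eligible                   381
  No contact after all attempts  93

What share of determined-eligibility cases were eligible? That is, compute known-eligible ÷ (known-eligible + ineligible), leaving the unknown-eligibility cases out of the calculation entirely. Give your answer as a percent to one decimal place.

69.0%

Determined eligible: 605 + 49 + 101 + 93 = 848
e = 848 / (848 + 381) = 848 / 1229 = 0.6900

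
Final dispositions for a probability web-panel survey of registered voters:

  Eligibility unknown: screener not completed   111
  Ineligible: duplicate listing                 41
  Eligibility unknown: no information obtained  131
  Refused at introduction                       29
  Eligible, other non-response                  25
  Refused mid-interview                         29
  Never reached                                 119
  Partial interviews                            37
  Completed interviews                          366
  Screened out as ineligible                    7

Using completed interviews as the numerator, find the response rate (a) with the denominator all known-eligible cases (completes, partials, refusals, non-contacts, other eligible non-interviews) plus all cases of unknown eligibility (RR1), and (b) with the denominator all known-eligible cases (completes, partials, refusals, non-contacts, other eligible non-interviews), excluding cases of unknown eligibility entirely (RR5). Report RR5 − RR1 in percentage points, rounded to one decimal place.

17.3

Refusal or break-off = 29 + 29 = 58
Eligibility not determined = 111 + 131 = 242
Ineligible = 7 + 41 = 48
Num = 366
Base = 366 + 37 + 58 + 119 + 25 + 242 = 847
RR1 = 366 / 847 = 0.4321
Base = 366 + 37 + 58 + 119 + 25 = 605
RR5 = 366 / 605 = 0.6050
Difference = 60.50 − 43.21 = 17.29 percentage points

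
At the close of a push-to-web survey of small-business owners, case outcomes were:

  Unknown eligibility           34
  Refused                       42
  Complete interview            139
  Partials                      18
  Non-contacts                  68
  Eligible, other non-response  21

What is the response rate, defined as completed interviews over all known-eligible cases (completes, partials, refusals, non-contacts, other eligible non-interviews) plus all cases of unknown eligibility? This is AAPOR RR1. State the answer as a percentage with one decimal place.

43.2%

Num = 139
Denom = 139 + 18 + 42 + 68 + 21 + 34 = 322
RR1 = 139 / 322 = 0.4317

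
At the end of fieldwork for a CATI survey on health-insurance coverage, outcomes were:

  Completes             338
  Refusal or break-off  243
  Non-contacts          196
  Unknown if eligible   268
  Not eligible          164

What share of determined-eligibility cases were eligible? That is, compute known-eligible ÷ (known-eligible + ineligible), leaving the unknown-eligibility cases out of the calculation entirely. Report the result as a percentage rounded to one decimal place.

Known eligible: 338 + 243 + 196 = 777
e = 777 / (777 + 164) = 777 / 941 = 0.8257

82.6%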